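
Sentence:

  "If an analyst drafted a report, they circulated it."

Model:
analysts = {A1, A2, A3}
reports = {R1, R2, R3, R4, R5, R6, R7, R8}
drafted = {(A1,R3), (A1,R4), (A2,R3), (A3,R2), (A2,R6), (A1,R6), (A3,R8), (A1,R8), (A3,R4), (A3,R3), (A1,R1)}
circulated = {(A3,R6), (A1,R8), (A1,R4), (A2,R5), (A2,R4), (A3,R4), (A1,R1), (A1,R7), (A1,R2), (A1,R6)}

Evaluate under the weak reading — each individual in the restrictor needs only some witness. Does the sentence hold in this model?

False

"it" takes "a report" as antecedent — a donkey pronoun bound across the clause boundary.
Weak reading: every analyst a with some drafted-report has at least one drafted-report r such that circulated(a,r).
Per analyst: A1:✓  A2:✗  A3:✓
A2 has no witness among its drafted-reports.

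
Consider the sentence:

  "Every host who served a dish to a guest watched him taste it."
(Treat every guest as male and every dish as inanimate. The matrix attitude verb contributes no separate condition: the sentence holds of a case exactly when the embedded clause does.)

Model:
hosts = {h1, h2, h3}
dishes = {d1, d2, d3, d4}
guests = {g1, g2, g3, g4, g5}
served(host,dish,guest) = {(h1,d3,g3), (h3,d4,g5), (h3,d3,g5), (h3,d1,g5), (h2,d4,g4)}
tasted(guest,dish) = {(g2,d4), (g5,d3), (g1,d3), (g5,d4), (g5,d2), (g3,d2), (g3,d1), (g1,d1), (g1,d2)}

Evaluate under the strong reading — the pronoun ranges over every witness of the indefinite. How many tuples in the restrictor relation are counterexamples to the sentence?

3

"him" takes "a guest" as antecedent and "it" takes "a dish"; both are donkey pronouns co-varying with the restrictor.
Strong reading: for every (h,d,g) with served(h,d,g), tasted(g,d).
Restrictor triples: (h1,d3,g3)→tasted(g3,d3) ✗  (h2,d4,g4)→tasted(g4,d4) ✗  (h3,d1,g5)→tasted(g5,d1) ✗  (h3,d3,g5)→tasted(g5,d3) ✓  (h3,d4,g5)→tasted(g5,d4) ✓
Counterexamples (restrictor triples failing the scope): 3.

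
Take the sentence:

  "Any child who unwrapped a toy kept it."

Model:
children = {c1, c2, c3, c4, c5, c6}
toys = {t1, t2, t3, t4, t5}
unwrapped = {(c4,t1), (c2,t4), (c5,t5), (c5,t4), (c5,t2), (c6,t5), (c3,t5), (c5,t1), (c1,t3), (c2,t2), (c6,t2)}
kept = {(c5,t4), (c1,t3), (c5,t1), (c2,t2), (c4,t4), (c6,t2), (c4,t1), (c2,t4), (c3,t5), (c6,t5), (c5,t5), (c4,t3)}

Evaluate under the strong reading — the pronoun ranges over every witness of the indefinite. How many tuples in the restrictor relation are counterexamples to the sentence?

"it" takes "a toy" as antecedent — a donkey pronoun bound across the clause boundary.
Strong reading: for every (c,t) with unwrapped(c,t), kept(c,t).
Restrictor pairs: (c1,t3) ✓  (c2,t2) ✓  (c2,t4) ✓  (c3,t5) ✓  (c4,t1) ✓  (c5,t1) ✓  (c5,t2) ✗  (c5,t4) ✓  (c5,t5) ✓  (c6,t2) ✓  (c6,t5) ✓
Counterexamples (restrictor pairs failing the scope): 1.

1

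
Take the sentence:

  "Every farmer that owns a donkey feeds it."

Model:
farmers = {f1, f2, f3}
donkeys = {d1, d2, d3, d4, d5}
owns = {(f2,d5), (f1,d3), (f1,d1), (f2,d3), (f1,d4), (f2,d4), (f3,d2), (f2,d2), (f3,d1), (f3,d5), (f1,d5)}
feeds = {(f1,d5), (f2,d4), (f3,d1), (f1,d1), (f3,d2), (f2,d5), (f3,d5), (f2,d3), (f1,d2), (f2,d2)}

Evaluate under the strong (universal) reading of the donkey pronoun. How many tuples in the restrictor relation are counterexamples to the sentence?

2

"it" takes "a donkey" as antecedent — a donkey pronoun bound across the clause boundary.
Strong reading: for every (f,d) with owns(f,d), feeds(f,d).
Restrictor pairs: (f1,d1) ✓  (f1,d3) ✗  (f1,d4) ✗  (f1,d5) ✓  (f2,d2) ✓  (f2,d3) ✓  (f2,d4) ✓  (f2,d5) ✓  (f3,d1) ✓  (f3,d2) ✓  (f3,d5) ✓
Counterexamples (restrictor pairs failing the scope): 2.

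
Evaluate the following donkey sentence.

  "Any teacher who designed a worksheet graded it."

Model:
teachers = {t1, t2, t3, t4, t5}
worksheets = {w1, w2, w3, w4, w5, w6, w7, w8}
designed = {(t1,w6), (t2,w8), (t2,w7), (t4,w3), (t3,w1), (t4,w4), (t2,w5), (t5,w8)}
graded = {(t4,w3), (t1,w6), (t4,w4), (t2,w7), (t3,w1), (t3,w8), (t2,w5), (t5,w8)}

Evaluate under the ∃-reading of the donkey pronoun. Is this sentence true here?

True

"it" takes "a worksheet" as antecedent — a donkey pronoun bound across the clause boundary.
Weak reading: every teacher t with some designed-worksheet has at least one designed-worksheet w such that graded(t,w).
Per teacher: t1:✓  t2:✓  t3:✓  t4:✓  t5:✓
Every teacher in the restrictor has a witness.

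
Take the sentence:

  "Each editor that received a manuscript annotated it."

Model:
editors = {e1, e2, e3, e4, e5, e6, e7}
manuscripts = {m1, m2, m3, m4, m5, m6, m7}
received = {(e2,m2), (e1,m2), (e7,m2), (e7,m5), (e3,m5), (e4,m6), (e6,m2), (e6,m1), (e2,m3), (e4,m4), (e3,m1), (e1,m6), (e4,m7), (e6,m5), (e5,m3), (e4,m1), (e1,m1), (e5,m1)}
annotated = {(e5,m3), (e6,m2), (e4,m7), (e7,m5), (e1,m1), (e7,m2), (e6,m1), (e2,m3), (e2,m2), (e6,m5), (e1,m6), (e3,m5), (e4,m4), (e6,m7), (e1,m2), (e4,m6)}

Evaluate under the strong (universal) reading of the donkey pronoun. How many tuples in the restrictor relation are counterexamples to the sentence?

"it" takes "a manuscript" as antecedent — a donkey pronoun bound across the clause boundary.
Strong reading: for every (e,m) with received(e,m), annotated(e,m).
Restrictor pairs: (e1,m1) ✓  (e1,m2) ✓  (e1,m6) ✓  (e2,m2) ✓  (e2,m3) ✓  (e3,m1) ✗  (e3,m5) ✓  (e4,m1) ✗  (e4,m4) ✓  (e4,m6) ✓  (e4,m7) ✓  (e5,m1) ✗  (e5,m3) ✓  (e6,m1) ✓  (e6,m2) ✓  (e6,m5) ✓  (e7,m2) ✓  (e7,m5) ✓
Counterexamples (restrictor pairs failing the scope): 3.

3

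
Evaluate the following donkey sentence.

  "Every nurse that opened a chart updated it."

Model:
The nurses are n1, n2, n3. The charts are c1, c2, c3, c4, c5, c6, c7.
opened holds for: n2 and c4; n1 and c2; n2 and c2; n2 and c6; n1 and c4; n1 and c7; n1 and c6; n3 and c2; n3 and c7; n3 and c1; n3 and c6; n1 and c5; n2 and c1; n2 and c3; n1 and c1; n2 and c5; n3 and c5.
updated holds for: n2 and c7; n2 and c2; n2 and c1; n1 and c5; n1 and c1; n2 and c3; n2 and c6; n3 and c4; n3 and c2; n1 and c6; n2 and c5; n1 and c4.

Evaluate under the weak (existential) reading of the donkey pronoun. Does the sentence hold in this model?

True

"it" takes "a chart" as antecedent — a donkey pronoun bound across the clause boundary.
Weak reading: every nurse n with some opened-chart has at least one opened-chart c such that updated(n,c).
Per nurse: n1:✓  n2:✓  n3:✓
Every nurse in the restrictor has a witness.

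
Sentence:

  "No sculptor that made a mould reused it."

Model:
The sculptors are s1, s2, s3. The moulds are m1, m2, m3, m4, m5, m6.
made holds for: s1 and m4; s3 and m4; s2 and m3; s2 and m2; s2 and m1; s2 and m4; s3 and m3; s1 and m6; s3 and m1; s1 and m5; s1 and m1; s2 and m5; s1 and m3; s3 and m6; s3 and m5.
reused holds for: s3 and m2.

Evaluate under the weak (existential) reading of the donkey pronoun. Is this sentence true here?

True

"it" takes "a mould" as antecedent — a donkey pronoun bound across the clause boundary.
Truth condition: for no (s,m) with made(s,m) does reused(s,m) hold.
Restrictor pairs — does the scope hold? (s1,m1):fails  (s1,m3):fails  (s1,m4):fails  (s1,m5):fails  (s1,m6):fails  (s2,m1):fails  (s2,m2):fails  (s2,m3):fails  (s2,m4):fails  (s2,m5):fails  (s3,m1):fails  (s3,m3):fails  (s3,m4):fails  (s3,m5):fails  (s3,m6):fails
Scope holds for no restrictor pair, so the sentence is true.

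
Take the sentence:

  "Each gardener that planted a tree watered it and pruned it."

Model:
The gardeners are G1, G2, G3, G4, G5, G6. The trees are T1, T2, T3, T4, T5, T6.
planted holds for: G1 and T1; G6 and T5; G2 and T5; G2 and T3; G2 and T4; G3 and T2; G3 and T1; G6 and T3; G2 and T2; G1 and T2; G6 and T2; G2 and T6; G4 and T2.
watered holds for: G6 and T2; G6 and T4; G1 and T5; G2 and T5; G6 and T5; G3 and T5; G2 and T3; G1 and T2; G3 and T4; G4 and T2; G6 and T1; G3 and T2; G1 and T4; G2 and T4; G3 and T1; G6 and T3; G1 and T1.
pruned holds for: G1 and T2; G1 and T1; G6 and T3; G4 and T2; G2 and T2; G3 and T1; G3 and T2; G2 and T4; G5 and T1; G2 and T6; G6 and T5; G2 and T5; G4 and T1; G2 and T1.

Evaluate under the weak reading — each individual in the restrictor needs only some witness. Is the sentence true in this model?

"it" takes "a tree" as antecedent — a donkey pronoun bound across the clause boundary.
Weak reading: every gardener g with some planted-tree has at least one planted-tree t such that watered(g,t) ∧ pruned(g,t).
Per gardener: G1:✓  G2:✓  G3:✓  G4:✓  G6:✓
Every gardener in the restrictor has a witness.

True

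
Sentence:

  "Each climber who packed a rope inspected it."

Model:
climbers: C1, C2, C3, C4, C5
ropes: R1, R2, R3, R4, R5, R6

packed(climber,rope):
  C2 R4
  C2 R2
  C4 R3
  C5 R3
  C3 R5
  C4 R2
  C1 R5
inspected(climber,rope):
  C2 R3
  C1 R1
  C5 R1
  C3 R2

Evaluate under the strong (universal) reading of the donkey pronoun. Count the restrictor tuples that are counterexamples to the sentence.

"it" takes "a rope" as antecedent — a donkey pronoun bound across the clause boundary.
Strong reading: for every (c,r) with packed(c,r), inspected(c,r).
Restrictor pairs: (C1,R5) ✗  (C2,R2) ✗  (C2,R4) ✗  (C3,R5) ✗  (C4,R2) ✗  (C4,R3) ✗  (C5,R3) ✗
Counterexamples (restrictor pairs failing the scope): 7.

7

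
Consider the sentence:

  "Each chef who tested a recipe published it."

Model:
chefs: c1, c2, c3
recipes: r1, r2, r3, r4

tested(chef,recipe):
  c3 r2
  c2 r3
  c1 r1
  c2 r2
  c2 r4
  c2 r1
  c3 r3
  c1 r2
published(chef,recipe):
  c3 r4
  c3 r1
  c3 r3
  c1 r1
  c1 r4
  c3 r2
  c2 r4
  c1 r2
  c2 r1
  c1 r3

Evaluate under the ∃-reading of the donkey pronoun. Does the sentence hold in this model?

True

"it" takes "a recipe" as antecedent — a donkey pronoun bound across the clause boundary.
Weak reading: every chef c with some tested-recipe has at least one tested-recipe r such that published(c,r).
Per chef: c1:✓  c2:✓  c3:✓
Every chef in the restrictor has a witness.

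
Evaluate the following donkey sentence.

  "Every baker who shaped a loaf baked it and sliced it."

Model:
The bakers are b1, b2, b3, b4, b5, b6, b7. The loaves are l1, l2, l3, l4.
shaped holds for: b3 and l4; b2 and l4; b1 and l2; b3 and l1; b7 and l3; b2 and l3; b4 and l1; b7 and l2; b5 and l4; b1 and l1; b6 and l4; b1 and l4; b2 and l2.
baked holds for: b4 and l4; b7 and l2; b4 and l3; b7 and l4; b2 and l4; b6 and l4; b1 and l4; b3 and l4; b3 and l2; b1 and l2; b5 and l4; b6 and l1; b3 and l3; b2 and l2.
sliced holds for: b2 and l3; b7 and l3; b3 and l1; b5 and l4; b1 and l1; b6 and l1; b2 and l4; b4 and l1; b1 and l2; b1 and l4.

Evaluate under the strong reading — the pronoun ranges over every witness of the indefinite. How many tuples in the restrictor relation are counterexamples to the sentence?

9

"it" takes "a loaf" as antecedent — a donkey pronoun bound across the clause boundary.
Strong reading: for every (b,l) with shaped(b,l), baked(b,l) ∧ sliced(b,l).
Restrictor pairs: (b1,l1) ✗  (b1,l2) ✓  (b1,l4) ✓  (b2,l2) ✗  (b2,l3) ✗  (b2,l4) ✓  (b3,l1) ✗  (b3,l4) ✗  (b4,l1) ✗  (b5,l4) ✓  (b6,l4) ✗  (b7,l2) ✗  (b7,l3) ✗
Counterexamples (restrictor pairs failing the scope): 9.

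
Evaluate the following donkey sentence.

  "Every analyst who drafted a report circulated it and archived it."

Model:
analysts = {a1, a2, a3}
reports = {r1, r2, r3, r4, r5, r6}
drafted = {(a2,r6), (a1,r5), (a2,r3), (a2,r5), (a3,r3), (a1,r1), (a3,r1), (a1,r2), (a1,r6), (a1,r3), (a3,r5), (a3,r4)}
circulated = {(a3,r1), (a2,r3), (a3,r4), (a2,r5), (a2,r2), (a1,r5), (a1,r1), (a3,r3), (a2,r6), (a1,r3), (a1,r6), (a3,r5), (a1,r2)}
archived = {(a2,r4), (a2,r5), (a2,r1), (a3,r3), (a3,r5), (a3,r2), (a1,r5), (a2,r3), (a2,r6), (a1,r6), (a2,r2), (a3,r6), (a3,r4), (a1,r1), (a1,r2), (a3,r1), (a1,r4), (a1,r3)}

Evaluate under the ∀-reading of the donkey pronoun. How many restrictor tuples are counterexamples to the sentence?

0

"it" takes "a report" as antecedent — a donkey pronoun bound across the clause boundary.
Strong reading: for every (a,r) with drafted(a,r), circulated(a,r) ∧ archived(a,r).
Restrictor pairs: (a1,r1) ✓  (a1,r2) ✓  (a1,r3) ✓  (a1,r5) ✓  (a1,r6) ✓  (a2,r3) ✓  (a2,r5) ✓  (a2,r6) ✓  (a3,r1) ✓  (a3,r3) ✓  (a3,r4) ✓  (a3,r5) ✓
Counterexamples (restrictor pairs failing the scope): 0.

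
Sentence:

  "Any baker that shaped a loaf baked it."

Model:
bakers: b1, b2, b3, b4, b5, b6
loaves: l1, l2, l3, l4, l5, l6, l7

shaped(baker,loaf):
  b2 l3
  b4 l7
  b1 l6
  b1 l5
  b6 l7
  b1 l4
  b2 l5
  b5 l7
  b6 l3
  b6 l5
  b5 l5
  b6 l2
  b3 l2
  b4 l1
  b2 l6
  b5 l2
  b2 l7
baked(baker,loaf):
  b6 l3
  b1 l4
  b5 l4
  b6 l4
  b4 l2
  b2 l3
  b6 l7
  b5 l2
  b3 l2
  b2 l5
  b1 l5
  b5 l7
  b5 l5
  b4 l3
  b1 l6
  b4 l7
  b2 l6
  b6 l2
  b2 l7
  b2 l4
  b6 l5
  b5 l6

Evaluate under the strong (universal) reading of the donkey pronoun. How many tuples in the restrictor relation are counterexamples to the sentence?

1

"it" takes "a loaf" as antecedent — a donkey pronoun bound across the clause boundary.
Strong reading: for every (b,l) with shaped(b,l), baked(b,l).
Restrictor pairs: (b1,l4) ✓  (b1,l5) ✓  (b1,l6) ✓  (b2,l3) ✓  (b2,l5) ✓  (b2,l6) ✓  (b2,l7) ✓  (b3,l2) ✓  (b4,l1) ✗  (b4,l7) ✓  (b5,l2) ✓  (b5,l5) ✓  (b5,l7) ✓  (b6,l2) ✓  (b6,l3) ✓  (b6,l5) ✓  (b6,l7) ✓
Counterexamples (restrictor pairs failing the scope): 1.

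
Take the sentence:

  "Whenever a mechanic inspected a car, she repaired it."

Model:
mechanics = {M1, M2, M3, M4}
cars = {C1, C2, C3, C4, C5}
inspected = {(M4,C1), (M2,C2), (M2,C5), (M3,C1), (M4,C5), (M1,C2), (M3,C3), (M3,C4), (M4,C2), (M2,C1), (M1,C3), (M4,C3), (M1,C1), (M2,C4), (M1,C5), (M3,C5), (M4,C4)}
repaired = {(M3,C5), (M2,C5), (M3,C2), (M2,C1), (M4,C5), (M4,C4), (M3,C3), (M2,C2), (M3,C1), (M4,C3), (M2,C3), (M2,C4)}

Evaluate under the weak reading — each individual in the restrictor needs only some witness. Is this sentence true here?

False

"it" takes "a car" as antecedent — a donkey pronoun bound across the clause boundary.
Weak reading: every mechanic m with some inspected-car has at least one inspected-car c such that repaired(m,c).
Per mechanic: M1:✗  M2:✓  M3:✓  M4:✓
M1 has no witness among its inspected-cars.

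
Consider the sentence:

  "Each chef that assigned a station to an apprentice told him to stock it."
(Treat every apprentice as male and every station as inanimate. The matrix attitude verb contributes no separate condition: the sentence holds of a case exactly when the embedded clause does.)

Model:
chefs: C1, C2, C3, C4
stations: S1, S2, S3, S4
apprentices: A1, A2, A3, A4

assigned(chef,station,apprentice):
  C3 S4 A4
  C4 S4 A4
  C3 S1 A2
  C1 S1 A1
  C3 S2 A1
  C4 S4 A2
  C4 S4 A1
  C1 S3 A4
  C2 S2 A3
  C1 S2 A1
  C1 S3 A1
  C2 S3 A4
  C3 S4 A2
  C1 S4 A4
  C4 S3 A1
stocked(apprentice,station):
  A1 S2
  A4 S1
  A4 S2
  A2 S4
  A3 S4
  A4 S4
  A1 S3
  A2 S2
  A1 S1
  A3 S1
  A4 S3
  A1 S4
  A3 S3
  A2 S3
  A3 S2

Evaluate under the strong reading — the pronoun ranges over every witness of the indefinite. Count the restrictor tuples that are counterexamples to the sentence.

1

"him" takes "an apprentice" as antecedent and "it" takes "a station"; both are donkey pronouns co-varying with the restrictor.
Strong reading: for every (c,s,a) with assigned(c,s,a), stocked(a,s).
Restrictor triples: (C1,S1,A1)→stocked(A1,S1) ✓  (C1,S2,A1)→stocked(A1,S2) ✓  (C1,S3,A1)→stocked(A1,S3) ✓  (C1,S3,A4)→stocked(A4,S3) ✓  (C1,S4,A4)→stocked(A4,S4) ✓  (C2,S2,A3)→stocked(A3,S2) ✓  (C2,S3,A4)→stocked(A4,S3) ✓  (C3,S1,A2)→stocked(A2,S1) ✗  (C3,S2,A1)→stocked(A1,S2) ✓  (C3,S4,A2)→stocked(A2,S4) ✓  (C3,S4,A4)→stocked(A4,S4) ✓  (C4,S3,A1)→stocked(A1,S3) ✓  (C4,S4,A1)→stocked(A1,S4) ✓  (C4,S4,A2)→stocked(A2,S4) ✓  (C4,S4,A4)→stocked(A4,S4) ✓
Counterexamples (restrictor triples failing the scope): 1.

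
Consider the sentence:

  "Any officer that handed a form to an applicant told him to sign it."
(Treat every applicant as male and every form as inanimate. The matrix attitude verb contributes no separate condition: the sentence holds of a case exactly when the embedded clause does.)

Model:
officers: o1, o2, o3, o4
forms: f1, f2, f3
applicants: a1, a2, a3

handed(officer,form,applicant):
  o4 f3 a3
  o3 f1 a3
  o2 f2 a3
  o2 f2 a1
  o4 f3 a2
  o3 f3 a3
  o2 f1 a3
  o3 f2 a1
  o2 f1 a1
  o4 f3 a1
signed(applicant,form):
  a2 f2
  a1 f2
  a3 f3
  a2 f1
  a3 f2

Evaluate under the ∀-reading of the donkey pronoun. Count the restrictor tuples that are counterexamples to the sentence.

5

"him" takes "an applicant" as antecedent and "it" takes "a form"; both are donkey pronouns co-varying with the restrictor.
Strong reading: for every (o,f,a) with handed(o,f,a), signed(a,f).
Restrictor triples: (o2,f1,a1)→signed(a1,f1) ✗  (o2,f1,a3)→signed(a3,f1) ✗  (o2,f2,a1)→signed(a1,f2) ✓  (o2,f2,a3)→signed(a3,f2) ✓  (o3,f1,a3)→signed(a3,f1) ✗  (o3,f2,a1)→signed(a1,f2) ✓  (o3,f3,a3)→signed(a3,f3) ✓  (o4,f3,a1)→signed(a1,f3) ✗  (o4,f3,a2)→signed(a2,f3) ✗  (o4,f3,a3)→signed(a3,f3) ✓
Counterexamples (restrictor triples failing the scope): 5.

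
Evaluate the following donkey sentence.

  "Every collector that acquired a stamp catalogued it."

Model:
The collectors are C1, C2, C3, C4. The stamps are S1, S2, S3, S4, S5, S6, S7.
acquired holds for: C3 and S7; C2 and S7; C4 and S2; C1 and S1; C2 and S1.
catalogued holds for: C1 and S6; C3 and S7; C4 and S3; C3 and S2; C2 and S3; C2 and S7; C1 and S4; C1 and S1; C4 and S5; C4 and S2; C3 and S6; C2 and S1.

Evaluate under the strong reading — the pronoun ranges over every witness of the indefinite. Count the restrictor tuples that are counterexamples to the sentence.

0

"it" takes "a stamp" as antecedent — a donkey pronoun bound across the clause boundary.
Strong reading: for every (c,s) with acquired(c,s), catalogued(c,s).
Restrictor pairs: (C1,S1) ✓  (C2,S1) ✓  (C2,S7) ✓  (C3,S7) ✓  (C4,S2) ✓
Counterexamples (restrictor pairs failing the scope): 0.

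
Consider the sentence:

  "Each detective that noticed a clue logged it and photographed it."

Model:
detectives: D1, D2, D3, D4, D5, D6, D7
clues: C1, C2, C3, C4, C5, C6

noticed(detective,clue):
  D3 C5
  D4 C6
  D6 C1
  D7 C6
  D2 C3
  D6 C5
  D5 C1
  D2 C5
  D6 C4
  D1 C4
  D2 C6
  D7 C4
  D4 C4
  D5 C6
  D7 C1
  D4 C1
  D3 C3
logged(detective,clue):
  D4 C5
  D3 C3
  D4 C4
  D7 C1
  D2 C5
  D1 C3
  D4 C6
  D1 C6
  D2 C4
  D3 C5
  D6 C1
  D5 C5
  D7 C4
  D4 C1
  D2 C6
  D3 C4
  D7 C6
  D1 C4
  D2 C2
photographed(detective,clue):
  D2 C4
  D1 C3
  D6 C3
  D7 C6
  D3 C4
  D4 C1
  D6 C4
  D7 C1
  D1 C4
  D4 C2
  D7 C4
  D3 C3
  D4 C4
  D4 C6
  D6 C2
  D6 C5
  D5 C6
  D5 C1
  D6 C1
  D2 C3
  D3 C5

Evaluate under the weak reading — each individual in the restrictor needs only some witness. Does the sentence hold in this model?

"it" takes "a clue" as antecedent — a donkey pronoun bound across the clause boundary.
Weak reading: every detective d with some noticed-clue has at least one noticed-clue c such that logged(d,c) ∧ photographed(d,c).
Per detective: D1:✓  D2:✗  D3:✓  D4:✓  D5:✗  D6:✓  D7:✓
D2 has no witness among its noticed-clues.

False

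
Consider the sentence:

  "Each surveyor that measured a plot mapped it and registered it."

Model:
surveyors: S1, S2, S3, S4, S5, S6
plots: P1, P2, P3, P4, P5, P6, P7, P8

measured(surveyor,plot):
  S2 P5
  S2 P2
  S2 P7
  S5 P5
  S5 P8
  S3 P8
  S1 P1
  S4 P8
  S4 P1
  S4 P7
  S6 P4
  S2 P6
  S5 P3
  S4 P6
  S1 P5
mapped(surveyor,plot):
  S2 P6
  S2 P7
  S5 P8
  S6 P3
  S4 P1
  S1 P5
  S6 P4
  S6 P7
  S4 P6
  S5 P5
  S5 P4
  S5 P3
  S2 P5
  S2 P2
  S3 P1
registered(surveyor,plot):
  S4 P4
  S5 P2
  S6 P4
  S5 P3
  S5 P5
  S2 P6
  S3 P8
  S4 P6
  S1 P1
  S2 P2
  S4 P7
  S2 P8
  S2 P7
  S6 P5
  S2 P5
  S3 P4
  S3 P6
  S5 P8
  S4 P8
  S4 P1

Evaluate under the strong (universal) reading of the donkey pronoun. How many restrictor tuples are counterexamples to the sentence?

"it" takes "a plot" as antecedent — a donkey pronoun bound across the clause boundary.
Strong reading: for every (s,p) with measured(s,p), mapped(s,p) ∧ registered(s,p).
Restrictor pairs: (S1,P1) ✗  (S1,P5) ✗  (S2,P2) ✓  (S2,P5) ✓  (S2,P6) ✓  (S2,P7) ✓  (S3,P8) ✗  (S4,P1) ✓  (S4,P6) ✓  (S4,P7) ✗  (S4,P8) ✗  (S5,P3) ✓  (S5,P5) ✓  (S5,P8) ✓  (S6,P4) ✓
Counterexamples (restrictor pairs failing the scope): 5.

5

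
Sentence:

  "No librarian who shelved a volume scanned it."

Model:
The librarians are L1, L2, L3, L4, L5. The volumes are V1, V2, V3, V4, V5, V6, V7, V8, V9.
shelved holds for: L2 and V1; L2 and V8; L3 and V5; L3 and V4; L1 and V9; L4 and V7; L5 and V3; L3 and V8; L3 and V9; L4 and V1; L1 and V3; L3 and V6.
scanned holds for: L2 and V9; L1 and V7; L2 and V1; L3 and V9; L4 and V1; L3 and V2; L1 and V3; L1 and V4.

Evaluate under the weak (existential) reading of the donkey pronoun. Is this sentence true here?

"it" takes "a volume" as antecedent — a donkey pronoun bound across the clause boundary.
Truth condition: for no (l,v) with shelved(l,v) does scanned(l,v) hold.
Restrictor pairs — does the scope hold? (L1,V3):holds  (L1,V9):fails  (L2,V1):holds  (L2,V8):fails  (L3,V4):fails  (L3,V5):fails  (L3,V6):fails  (L3,V8):fails  (L3,V9):holds  (L4,V1):holds  (L4,V7):fails  (L5,V3):fails
Scope holds for 4 pair(s), so the sentence is false.

False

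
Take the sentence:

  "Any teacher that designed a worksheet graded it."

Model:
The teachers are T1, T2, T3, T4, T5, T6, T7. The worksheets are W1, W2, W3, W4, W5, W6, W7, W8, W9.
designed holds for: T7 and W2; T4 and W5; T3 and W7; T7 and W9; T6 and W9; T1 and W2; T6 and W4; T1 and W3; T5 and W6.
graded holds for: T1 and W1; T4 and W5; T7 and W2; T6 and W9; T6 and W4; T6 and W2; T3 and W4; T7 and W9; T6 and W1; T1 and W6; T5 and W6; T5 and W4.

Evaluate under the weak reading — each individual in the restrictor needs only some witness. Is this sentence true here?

False

"it" takes "a worksheet" as antecedent — a donkey pronoun bound across the clause boundary.
Weak reading: every teacher t with some designed-worksheet has at least one designed-worksheet w such that graded(t,w).
Per teacher: T1:✗  T3:✗  T4:✓  T5:✓  T6:✓  T7:✓
T1 has no witness among its designed-worksheets.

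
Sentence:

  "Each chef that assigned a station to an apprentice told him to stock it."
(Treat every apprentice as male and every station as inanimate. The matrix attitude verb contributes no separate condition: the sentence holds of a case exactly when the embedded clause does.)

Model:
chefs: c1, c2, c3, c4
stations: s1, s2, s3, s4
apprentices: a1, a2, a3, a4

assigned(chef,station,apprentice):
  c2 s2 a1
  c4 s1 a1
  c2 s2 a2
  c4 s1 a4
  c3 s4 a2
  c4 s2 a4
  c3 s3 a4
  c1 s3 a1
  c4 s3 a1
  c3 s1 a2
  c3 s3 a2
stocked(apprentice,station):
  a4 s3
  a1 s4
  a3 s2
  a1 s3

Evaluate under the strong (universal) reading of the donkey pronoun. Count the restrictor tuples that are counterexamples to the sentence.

8

"him" takes "an apprentice" as antecedent and "it" takes "a station"; both are donkey pronouns co-varying with the restrictor.
Strong reading: for every (c,s,a) with assigned(c,s,a), stocked(a,s).
Restrictor triples: (c1,s3,a1)→stocked(a1,s3) ✓  (c2,s2,a1)→stocked(a1,s2) ✗  (c2,s2,a2)→stocked(a2,s2) ✗  (c3,s1,a2)→stocked(a2,s1) ✗  (c3,s3,a2)→stocked(a2,s3) ✗  (c3,s3,a4)→stocked(a4,s3) ✓  (c3,s4,a2)→stocked(a2,s4) ✗  (c4,s1,a1)→stocked(a1,s1) ✗  (c4,s1,a4)→stocked(a4,s1) ✗  (c4,s2,a4)→stocked(a4,s2) ✗  (c4,s3,a1)→stocked(a1,s3) ✓
Counterexamples (restrictor triples failing the scope): 8.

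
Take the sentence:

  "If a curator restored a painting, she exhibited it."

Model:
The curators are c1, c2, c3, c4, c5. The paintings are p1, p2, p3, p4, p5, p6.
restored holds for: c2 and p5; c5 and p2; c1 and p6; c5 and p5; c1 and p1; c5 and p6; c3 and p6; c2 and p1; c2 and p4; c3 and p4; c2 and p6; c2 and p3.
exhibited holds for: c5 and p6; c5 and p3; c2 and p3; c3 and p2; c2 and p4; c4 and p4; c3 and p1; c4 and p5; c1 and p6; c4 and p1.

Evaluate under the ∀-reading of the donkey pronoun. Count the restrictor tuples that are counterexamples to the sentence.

8

"it" takes "a painting" as antecedent — a donkey pronoun bound across the clause boundary.
Strong reading: for every (c,p) with restored(c,p), exhibited(c,p).
Restrictor pairs: (c1,p1) ✗  (c1,p6) ✓  (c2,p1) ✗  (c2,p3) ✓  (c2,p4) ✓  (c2,p5) ✗  (c2,p6) ✗  (c3,p4) ✗  (c3,p6) ✗  (c5,p2) ✗  (c5,p5) ✗  (c5,p6) ✓
Counterexamples (restrictor pairs failing the scope): 8.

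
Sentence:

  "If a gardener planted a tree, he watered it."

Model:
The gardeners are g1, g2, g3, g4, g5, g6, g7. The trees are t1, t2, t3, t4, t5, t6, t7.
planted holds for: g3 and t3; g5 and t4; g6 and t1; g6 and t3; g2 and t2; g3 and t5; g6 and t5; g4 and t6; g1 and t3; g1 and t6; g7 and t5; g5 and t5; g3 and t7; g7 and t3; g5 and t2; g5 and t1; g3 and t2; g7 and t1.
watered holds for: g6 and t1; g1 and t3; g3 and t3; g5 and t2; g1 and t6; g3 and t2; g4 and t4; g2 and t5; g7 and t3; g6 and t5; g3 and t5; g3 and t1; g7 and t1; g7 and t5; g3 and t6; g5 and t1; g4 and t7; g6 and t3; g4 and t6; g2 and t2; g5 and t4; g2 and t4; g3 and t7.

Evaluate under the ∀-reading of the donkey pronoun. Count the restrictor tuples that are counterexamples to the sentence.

"it" takes "a tree" as antecedent — a donkey pronoun bound across the clause boundary.
Strong reading: for every (g,t) with planted(g,t), watered(g,t).
Restrictor pairs: (g1,t3) ✓  (g1,t6) ✓  (g2,t2) ✓  (g3,t2) ✓  (g3,t3) ✓  (g3,t5) ✓  (g3,t7) ✓  (g4,t6) ✓  (g5,t1) ✓  (g5,t2) ✓  (g5,t4) ✓  (g5,t5) ✗  (g6,t1) ✓  (g6,t3) ✓  (g6,t5) ✓  (g7,t1) ✓  (g7,t3) ✓  (g7,t5) ✓
Counterexamples (restrictor pairs failing the scope): 1.

1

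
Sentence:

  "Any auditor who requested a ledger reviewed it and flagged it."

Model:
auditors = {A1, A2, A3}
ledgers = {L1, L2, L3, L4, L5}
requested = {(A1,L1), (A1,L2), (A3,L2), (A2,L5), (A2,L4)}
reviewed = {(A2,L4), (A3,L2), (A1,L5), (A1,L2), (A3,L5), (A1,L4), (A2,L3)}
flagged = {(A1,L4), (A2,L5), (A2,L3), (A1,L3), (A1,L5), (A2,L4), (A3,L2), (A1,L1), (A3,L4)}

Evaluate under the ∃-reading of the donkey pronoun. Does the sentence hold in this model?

"it" takes "a ledger" as antecedent — a donkey pronoun bound across the clause boundary.
Weak reading: every auditor a with some requested-ledger has at least one requested-ledger l such that reviewed(a,l) ∧ flagged(a,l).
Per auditor: A1:✗  A2:✓  A3:✓
A1 has no witness among its requested-ledgers.

False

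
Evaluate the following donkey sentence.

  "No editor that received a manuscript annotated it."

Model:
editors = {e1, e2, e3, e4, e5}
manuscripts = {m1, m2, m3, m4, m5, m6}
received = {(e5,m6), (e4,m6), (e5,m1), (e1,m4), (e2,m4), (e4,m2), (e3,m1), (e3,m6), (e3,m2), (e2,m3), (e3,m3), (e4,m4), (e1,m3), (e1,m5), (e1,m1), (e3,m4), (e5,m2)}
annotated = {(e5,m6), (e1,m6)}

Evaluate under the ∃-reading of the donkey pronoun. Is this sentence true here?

False

"it" takes "a manuscript" as antecedent — a donkey pronoun bound across the clause boundary.
Truth condition: for no (e,m) with received(e,m) does annotated(e,m) hold.
Restrictor pairs — does the scope hold? (e1,m1):fails  (e1,m3):fails  (e1,m4):fails  (e1,m5):fails  (e2,m3):fails  (e2,m4):fails  (e3,m1):fails  (e3,m2):fails  (e3,m3):fails  (e3,m4):fails  (e3,m6):fails  (e4,m2):fails  (e4,m4):fails  (e4,m6):fails  (e5,m1):fails  (e5,m2):fails  (e5,m6):holds
Scope holds for 1 pair(s), so the sentence is false.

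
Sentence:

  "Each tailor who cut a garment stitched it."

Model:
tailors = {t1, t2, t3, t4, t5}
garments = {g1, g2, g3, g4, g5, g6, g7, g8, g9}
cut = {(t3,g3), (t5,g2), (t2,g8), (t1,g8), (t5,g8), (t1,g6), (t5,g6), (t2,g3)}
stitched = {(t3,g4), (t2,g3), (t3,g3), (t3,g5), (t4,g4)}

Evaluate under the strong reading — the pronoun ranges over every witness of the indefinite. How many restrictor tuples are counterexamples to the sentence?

6

"it" takes "a garment" as antecedent — a donkey pronoun bound across the clause boundary.
Strong reading: for every (t,g) with cut(t,g), stitched(t,g).
Restrictor pairs: (t1,g6) ✗  (t1,g8) ✗  (t2,g3) ✓  (t2,g8) ✗  (t3,g3) ✓  (t5,g2) ✗  (t5,g6) ✗  (t5,g8) ✗
Counterexamples (restrictor pairs failing the scope): 6.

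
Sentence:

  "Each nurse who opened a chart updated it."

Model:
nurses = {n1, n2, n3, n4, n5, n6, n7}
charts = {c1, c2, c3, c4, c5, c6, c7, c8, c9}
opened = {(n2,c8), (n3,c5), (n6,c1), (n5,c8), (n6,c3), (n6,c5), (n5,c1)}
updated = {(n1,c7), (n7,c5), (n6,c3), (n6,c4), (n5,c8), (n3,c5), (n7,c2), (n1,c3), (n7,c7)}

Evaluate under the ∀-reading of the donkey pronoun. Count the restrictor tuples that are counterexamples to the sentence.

4

"it" takes "a chart" as antecedent — a donkey pronoun bound across the clause boundary.
Strong reading: for every (n,c) with opened(n,c), updated(n,c).
Restrictor pairs: (n2,c8) ✗  (n3,c5) ✓  (n5,c1) ✗  (n5,c8) ✓  (n6,c1) ✗  (n6,c3) ✓  (n6,c5) ✗
Counterexamples (restrictor pairs failing the scope): 4.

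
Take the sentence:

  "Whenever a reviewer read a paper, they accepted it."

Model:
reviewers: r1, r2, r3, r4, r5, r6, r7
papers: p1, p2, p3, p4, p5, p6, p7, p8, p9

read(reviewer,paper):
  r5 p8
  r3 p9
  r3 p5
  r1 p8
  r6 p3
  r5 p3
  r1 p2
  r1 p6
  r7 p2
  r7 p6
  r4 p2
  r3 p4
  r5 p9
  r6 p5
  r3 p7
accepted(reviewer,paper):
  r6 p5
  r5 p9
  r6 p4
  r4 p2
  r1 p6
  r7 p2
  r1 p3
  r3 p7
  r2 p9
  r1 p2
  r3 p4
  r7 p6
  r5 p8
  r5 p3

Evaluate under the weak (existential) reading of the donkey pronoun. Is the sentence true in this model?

True

"it" takes "a paper" as antecedent — a donkey pronoun bound across the clause boundary.
Weak reading: every reviewer r with some read-paper has at least one read-paper p such that accepted(r,p).
Per reviewer: r1:✓  r3:✓  r4:✓  r5:✓  r6:✓  r7:✓
Every reviewer in the restrictor has a witness.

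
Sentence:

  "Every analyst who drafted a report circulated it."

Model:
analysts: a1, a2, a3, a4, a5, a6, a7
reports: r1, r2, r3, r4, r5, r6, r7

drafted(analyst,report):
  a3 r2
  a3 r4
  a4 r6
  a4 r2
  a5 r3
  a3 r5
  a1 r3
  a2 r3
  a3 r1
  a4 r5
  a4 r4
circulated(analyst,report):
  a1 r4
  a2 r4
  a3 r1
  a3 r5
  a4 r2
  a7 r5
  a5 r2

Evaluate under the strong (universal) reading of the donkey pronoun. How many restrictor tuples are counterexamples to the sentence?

"it" takes "a report" as antecedent — a donkey pronoun bound across the clause boundary.
Strong reading: for every (a,r) with drafted(a,r), circulated(a,r).
Restrictor pairs: (a1,r3) ✗  (a2,r3) ✗  (a3,r1) ✓  (a3,r2) ✗  (a3,r4) ✗  (a3,r5) ✓  (a4,r2) ✓  (a4,r4) ✗  (a4,r5) ✗  (a4,r6) ✗  (a5,r3) ✗
Counterexamples (restrictor pairs failing the scope): 8.

8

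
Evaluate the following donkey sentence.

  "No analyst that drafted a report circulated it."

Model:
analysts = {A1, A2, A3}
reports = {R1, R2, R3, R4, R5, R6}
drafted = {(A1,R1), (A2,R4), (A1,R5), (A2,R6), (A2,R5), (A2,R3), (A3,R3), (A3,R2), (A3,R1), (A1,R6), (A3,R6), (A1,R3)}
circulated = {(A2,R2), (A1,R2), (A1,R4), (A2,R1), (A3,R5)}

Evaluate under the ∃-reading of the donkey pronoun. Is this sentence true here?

"it" takes "a report" as antecedent — a donkey pronoun bound across the clause boundary.
Truth condition: for no (a,r) with drafted(a,r) does circulated(a,r) hold.
Restrictor pairs — does the scope hold? (A1,R1):fails  (A1,R3):fails  (A1,R5):fails  (A1,R6):fails  (A2,R3):fails  (A2,R4):fails  (A2,R5):fails  (A2,R6):fails  (A3,R1):fails  (A3,R2):fails  (A3,R3):fails  (A3,R6):fails
Scope holds for no restrictor pair, so the sentence is true.

True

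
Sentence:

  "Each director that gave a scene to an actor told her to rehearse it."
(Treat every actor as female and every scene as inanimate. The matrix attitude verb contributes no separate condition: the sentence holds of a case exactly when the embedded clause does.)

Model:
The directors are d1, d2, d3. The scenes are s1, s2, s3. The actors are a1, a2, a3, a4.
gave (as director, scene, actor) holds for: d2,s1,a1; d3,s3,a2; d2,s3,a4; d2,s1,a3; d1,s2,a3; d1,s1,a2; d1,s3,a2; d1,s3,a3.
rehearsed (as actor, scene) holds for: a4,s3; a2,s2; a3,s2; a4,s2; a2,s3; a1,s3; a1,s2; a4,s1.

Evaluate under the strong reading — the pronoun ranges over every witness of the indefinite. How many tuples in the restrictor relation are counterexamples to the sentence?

4

"her" takes "an actor" as antecedent and "it" takes "a scene"; both are donkey pronouns co-varying with the restrictor.
Strong reading: for every (d,s,a) with gave(d,s,a), rehearsed(a,s).
Restrictor triples: (d1,s1,a2)→rehearsed(a2,s1) ✗  (d1,s2,a3)→rehearsed(a3,s2) ✓  (d1,s3,a2)→rehearsed(a2,s3) ✓  (d1,s3,a3)→rehearsed(a3,s3) ✗  (d2,s1,a1)→rehearsed(a1,s1) ✗  (d2,s1,a3)→rehearsed(a3,s1) ✗  (d2,s3,a4)→rehearsed(a4,s3) ✓  (d3,s3,a2)→rehearsed(a2,s3) ✓
Counterexamples (restrictor triples failing the scope): 4.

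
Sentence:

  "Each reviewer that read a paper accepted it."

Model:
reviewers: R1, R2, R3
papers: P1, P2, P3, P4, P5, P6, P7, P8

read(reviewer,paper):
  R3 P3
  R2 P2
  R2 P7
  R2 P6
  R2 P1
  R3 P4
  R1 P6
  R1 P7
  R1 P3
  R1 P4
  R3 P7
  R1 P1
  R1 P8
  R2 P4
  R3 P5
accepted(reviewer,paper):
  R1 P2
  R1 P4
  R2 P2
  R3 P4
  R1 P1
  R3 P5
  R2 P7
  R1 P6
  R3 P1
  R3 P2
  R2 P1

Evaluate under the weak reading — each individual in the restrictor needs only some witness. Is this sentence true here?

"it" takes "a paper" as antecedent — a donkey pronoun bound across the clause boundary.
Weak reading: every reviewer r with some read-paper has at least one read-paper p such that accepted(r,p).
Per reviewer: R1:✓  R2:✓  R3:✓
Every reviewer in the restrictor has a witness.

True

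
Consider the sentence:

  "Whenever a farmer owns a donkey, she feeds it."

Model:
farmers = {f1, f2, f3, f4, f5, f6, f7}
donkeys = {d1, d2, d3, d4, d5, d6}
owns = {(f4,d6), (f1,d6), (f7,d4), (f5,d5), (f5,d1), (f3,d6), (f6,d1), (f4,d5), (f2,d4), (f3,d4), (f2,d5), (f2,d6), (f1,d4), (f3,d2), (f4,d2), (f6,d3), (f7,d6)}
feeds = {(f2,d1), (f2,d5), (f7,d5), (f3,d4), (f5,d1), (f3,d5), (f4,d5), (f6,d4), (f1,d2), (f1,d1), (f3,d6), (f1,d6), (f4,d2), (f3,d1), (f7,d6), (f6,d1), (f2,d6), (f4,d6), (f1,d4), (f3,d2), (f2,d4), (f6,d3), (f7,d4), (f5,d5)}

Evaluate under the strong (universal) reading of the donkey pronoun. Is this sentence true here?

True

"it" takes "a donkey" as antecedent — a donkey pronoun bound across the clause boundary.
Strong reading: for every (f,d) with owns(f,d), feeds(f,d).
Restrictor pairs: (f1,d4) ✓  (f1,d6) ✓  (f2,d4) ✓  (f2,d5) ✓  (f2,d6) ✓  (f3,d2) ✓  (f3,d4) ✓  (f3,d6) ✓  (f4,d2) ✓  (f4,d5) ✓  (f4,d6) ✓  (f5,d1) ✓  (f5,d5) ✓  (f6,d1) ✓  (f6,d3) ✓  (f7,d4) ✓  (f7,d6) ✓
Every restrictor pair satisfies the scope.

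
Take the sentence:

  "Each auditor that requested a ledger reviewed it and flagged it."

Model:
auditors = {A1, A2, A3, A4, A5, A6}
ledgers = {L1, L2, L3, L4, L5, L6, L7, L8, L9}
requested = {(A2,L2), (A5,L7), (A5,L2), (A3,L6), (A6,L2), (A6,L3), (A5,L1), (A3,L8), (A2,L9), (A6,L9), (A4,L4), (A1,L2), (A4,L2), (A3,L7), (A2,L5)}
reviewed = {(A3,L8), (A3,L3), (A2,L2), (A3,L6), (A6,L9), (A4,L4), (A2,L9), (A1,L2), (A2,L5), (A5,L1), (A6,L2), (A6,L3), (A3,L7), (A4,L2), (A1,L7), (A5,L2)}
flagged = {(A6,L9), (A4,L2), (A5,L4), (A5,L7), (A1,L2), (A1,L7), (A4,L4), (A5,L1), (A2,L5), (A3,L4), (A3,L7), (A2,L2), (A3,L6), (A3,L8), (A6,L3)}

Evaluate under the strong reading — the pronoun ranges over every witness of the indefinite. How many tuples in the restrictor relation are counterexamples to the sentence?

"it" takes "a ledger" as antecedent — a donkey pronoun bound across the clause boundary.
Strong reading: for every (a,l) with requested(a,l), reviewed(a,l) ∧ flagged(a,l).
Restrictor pairs: (A1,L2) ✓  (A2,L2) ✓  (A2,L5) ✓  (A2,L9) ✗  (A3,L6) ✓  (A3,L7) ✓  (A3,L8) ✓  (A4,L2) ✓  (A4,L4) ✓  (A5,L1) ✓  (A5,L2) ✗  (A5,L7) ✗  (A6,L2) ✗  (A6,L3) ✓  (A6,L9) ✓
Counterexamples (restrictor pairs failing the scope): 4.

4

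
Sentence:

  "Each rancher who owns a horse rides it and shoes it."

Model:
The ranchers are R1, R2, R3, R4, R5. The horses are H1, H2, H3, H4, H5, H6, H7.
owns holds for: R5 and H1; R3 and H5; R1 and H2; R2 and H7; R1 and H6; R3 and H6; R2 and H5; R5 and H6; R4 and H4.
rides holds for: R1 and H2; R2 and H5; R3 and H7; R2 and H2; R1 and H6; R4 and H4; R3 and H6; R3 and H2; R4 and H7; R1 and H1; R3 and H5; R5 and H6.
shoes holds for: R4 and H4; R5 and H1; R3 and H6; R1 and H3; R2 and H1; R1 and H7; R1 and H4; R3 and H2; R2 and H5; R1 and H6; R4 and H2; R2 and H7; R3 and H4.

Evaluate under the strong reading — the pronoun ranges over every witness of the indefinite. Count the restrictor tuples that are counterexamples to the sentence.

5

"it" takes "a horse" as antecedent — a donkey pronoun bound across the clause boundary.
Strong reading: for every (r,h) with owns(r,h), rides(r,h) ∧ shoes(r,h).
Restrictor pairs: (R1,H2) ✗  (R1,H6) ✓  (R2,H5) ✓  (R2,H7) ✗  (R3,H5) ✗  (R3,H6) ✓  (R4,H4) ✓  (R5,H1) ✗  (R5,H6) ✗
Counterexamples (restrictor pairs failing the scope): 5.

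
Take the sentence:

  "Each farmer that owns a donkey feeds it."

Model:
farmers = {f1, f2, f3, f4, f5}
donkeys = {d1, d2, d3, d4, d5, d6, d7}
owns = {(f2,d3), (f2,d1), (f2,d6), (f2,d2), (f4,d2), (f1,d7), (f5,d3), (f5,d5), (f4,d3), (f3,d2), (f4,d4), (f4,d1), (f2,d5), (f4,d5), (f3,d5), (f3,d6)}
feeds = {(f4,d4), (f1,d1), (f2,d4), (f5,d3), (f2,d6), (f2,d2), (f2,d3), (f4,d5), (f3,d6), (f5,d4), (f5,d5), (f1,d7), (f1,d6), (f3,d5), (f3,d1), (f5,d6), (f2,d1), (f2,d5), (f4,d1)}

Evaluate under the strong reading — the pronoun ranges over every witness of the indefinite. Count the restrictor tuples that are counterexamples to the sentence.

"it" takes "a donkey" as antecedent — a donkey pronoun bound across the clause boundary.
Strong reading: for every (f,d) with owns(f,d), feeds(f,d).
Restrictor pairs: (f1,d7) ✓  (f2,d1) ✓  (f2,d2) ✓  (f2,d3) ✓  (f2,d5) ✓  (f2,d6) ✓  (f3,d2) ✗  (f3,d5) ✓  (f3,d6) ✓  (f4,d1) ✓  (f4,d2) ✗  (f4,d3) ✗  (f4,d4) ✓  (f4,d5) ✓  (f5,d3) ✓  (f5,d5) ✓
Counterexamples (restrictor pairs failing the scope): 3.

3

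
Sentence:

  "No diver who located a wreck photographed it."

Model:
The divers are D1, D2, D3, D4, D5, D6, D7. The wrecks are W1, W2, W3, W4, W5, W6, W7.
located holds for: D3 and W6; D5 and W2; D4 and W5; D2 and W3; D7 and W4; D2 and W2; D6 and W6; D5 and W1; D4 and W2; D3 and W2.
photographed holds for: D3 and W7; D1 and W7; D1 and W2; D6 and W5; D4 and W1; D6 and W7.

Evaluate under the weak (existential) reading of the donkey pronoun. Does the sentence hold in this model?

True

"it" takes "a wreck" as antecedent — a donkey pronoun bound across the clause boundary.
Truth condition: for no (d,w) with located(d,w) does photographed(d,w) hold.
Restrictor pairs — does the scope hold? (D2,W2):fails  (D2,W3):fails  (D3,W2):fails  (D3,W6):fails  (D4,W2):fails  (D4,W5):fails  (D5,W1):fails  (D5,W2):fails  (D6,W6):fails  (D7,W4):fails
Scope holds for no restrictor pair, so the sentence is true.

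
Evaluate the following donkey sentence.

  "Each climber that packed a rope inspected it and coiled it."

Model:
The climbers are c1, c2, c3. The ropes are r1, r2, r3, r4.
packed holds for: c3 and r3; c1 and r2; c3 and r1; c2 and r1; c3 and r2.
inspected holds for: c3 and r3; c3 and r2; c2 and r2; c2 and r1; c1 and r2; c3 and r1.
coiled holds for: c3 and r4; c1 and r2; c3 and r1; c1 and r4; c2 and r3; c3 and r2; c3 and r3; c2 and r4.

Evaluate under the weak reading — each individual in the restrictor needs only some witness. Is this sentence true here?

"it" takes "a rope" as antecedent — a donkey pronoun bound across the clause boundary.
Weak reading: every climber c with some packed-rope has at least one packed-rope r such that inspected(c,r) ∧ coiled(c,r).
Per climber: c1:✓  c2:✗  c3:✓
c2 has no witness among its packed-ropes.

False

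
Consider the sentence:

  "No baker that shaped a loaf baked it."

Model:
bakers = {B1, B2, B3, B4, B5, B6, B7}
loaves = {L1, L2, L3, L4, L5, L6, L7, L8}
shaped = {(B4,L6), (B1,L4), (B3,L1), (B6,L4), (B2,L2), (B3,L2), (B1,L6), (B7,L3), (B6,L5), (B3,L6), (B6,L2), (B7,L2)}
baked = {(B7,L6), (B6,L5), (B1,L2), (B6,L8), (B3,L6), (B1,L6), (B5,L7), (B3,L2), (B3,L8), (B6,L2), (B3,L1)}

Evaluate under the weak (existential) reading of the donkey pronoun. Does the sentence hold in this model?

"it" takes "a loaf" as antecedent — a donkey pronoun bound across the clause boundary.
Truth condition: for no (b,l) with shaped(b,l) does baked(b,l) hold.
Restrictor pairs — does the scope hold? (B1,L4):fails  (B1,L6):holds  (B2,L2):fails  (B3,L1):holds  (B3,L2):holds  (B3,L6):holds  (B4,L6):fails  (B6,L2):holds  (B6,L4):fails  (B6,L5):holds  (B7,L2):fails  (B7,L3):fails
Scope holds for 6 pair(s), so the sentence is false.

False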